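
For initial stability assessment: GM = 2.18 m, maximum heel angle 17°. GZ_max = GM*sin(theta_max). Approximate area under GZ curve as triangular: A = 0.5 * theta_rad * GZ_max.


Formula: GZ_max = GM * sin(theta); Area = 0.5 * theta_rad * GZ_max
Step 1 — GZ_max = 2.18 * sin(17°) = 2.18 * 0.292372 = 0.637371 m
Step 2 — theta_rad = 17 * pi/180 = 0.296706 rad
Step 3 — Area = 0.5 * 0.296706 * 0.637371 ≈ 0.094556 m·rad (5 s.f.)

0.094556 m·rad


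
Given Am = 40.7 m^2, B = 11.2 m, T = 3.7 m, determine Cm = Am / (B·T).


Formula: Cm = Am / (B * T)
Step 1 — B * T = 11.2 * 3.7 = 41.44 m^2
Step 2 — Cm = 40.7 / 41.44 ≈ 0.98214 (5 s.f.)

0.98214


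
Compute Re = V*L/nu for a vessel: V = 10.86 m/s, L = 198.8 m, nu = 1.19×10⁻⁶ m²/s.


Formula: Re = V * L / nu
Step 1 — V * L = 10.86 * 198.8 = 2158.968 m^2/s
Step 2 — Re = 2158.968 / 1.19e-6 = 1.81e+09

1.81e+09


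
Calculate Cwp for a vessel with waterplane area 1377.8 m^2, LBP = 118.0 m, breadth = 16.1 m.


Formula: Cwp = Aw / (L * B)
Step 1 — L * B = 118.0 * 16.1 = 1899.8 m^2
Step 2 — Cwp = 1377.8 / 1899.8 ≈ 0.72523 (5 s.f.)

0.72523


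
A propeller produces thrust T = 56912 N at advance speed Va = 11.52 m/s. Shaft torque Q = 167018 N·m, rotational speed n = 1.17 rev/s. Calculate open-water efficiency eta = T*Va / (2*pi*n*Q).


Formula: eta = T * Va / (2 * pi * n * Q)
Step 1 — numerator = T * Va = 56912 * 11.52 = 655626.24
Step 2 — 2 * pi * n = 2 * pi * 1.17 = 7.351327
Step 3 — denominator = 7.351327 * 167018 = 1227803.93
Step 4 — eta = 655626.24 / 1227803.93 ≈ 0.53398 (5 s.f.)

0.53398


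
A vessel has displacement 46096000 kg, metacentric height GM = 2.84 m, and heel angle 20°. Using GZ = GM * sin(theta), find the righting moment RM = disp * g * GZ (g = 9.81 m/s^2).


Formula: GZ = GM * sin(theta); RM = disp * g * GZ
Step 1 — GZ = 2.84 * sin(20°) = 2.84 * 0.34202 = 0.971337 m
Step 2 — RM = 46096000 * 9.81 * 0.971337 ≈ 439240000 N·m (5 s.f.)

439240000 N·m


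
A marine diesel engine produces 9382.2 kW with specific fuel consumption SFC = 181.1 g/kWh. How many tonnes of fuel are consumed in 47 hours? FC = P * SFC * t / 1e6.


Formula: FC (tonnes) = P * SFC * t / 1,000,000
Step 1 — P * SFC * t = 9382.2 * 181.1 * 47 = 79858471.74 g
Step 2 — FC (tonnes) = 79858471.74 / 1,000,000 ≈ 79.858 tonnes (5 s.f.)

79.858 tonnes


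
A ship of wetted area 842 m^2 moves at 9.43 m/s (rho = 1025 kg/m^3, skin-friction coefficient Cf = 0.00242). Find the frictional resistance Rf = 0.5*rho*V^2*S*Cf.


Formula: Rf = 0.5 * rho * V^2 * S * Cf
Step 1 — V^2 = 9.43^2 = 88.9249
Step 2 — 0.5 * rho * V^2 = 0.5 * 1025 * 88.9249 = 45574.01125
Step 3 — Rf = 45574.01125 * 842 * 0.00242 ≈ 92863 N (5 s.f.)

92863 N


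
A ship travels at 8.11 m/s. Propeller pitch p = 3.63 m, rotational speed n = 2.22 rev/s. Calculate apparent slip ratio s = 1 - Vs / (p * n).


Formula: s = 1 - Vs / (p * n)
Step 1 — p * n = 3.63 * 2.22 = 8.0586
Step 2 — Vs / (p*n) = 8.11 / 8.0586 = 1.006378 (6 d.p.)
Step 3 — s = 1 - 1.006378 = -0.006378

-0.006378


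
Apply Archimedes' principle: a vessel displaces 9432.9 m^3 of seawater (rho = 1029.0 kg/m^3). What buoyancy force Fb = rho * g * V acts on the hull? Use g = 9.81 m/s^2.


Formula: Fb = rho * g * V
Substituting: Fb = 1029.0 * 9.81 * 9432.9
Intermediate: 1029.0 * 9.81 = 10094.49
Result: Fb = 10094.49 * 9432.9 ≈ 95220000 N (5 s.f.)

95220000 N


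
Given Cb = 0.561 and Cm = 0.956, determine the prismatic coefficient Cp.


Formula: Cp = Cb / Cm
Substituting: Cp = 0.561 / 0.956
Result: Cp ≈ 0.58682 (5 s.f.)

0.58682


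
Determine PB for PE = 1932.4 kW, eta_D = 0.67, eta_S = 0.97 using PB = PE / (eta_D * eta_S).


Formula: PB = PE / (eta_D * eta_S)
Step 1 — combined efficiency = eta_D * eta_S = 0.67 * 0.97 = 0.6499
Step 2 — PB = 1932.4 / 0.6499 ≈ 2973.4 kW (5 s.f.)

2973.4 kW


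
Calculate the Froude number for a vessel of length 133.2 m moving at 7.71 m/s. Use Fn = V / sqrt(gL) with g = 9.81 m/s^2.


Formula: Fn = V / sqrt(g * L)
Step 1 — g * L = 9.81 * 133.2 = 1306.692
Step 2 — sqrt(g * L) = sqrt(1306.692) = 36.148195
Step 3 — Fn = 7.71 / 36.148195 ≈ 0.21329 (5 s.f.)

0.21329


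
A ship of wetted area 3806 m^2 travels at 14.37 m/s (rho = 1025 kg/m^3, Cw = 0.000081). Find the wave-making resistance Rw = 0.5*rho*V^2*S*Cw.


Formula: Rw = 0.5 * rho * V^2 * S * Cw
Step 1 — V^2 = 14.37^2 = 206.4969
Step 2 — 0.5 * rho * V^2 = 0.5 * 1025 * 206.4969 = 105829.66125
Step 3 — Rw = 105829.66125 * 3806 * 0.000081 ≈ 32626 N (5 s.f.)

32626 N


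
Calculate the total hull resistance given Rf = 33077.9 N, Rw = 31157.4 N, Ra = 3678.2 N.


Formula: Rt = Rf + Rw + Ra
Substituting: Rt = 33077.9 + 31157.4 + 3678.2
Result: Rt = 67913.5 N

67913.5 N


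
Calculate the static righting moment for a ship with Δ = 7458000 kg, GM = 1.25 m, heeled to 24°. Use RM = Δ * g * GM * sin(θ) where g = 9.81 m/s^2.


Formula: GZ = GM * sin(theta); RM = disp * g * GZ
Step 1 — GZ = 1.25 * sin(24°) = 1.25 * 0.406737 = 0.508421 m
Step 2 — RM = 7458000 * 9.81 * 0.508421 ≈ 37198000 N·m (5 s.f.)

37198000 N·m


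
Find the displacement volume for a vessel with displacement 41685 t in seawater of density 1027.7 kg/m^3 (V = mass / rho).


Formula: V = mass / rho
Step 1 — convert tonnes to kg: 41685 t * 1000 = 41685000 kg
Step 2 — V = 41685000 / 1027.7 ≈ 40561 m^3 (5 s.f.)

40561 m^3


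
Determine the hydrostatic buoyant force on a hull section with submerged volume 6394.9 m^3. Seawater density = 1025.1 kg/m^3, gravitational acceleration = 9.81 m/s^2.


Formula: Fb = rho * g * V
Substituting: Fb = 1025.1 * 9.81 * 6394.9
Intermediate: 1025.1 * 9.81 = 10056.231
Result: Fb = 10056.231 * 6394.9 ≈ 64309000 N (5 s.f.)

64309000 N


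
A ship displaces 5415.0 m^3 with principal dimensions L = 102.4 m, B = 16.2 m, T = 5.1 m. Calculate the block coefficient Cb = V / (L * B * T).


Formula: Cb = V / (L * B * T)
Step 1 — L * B * T = 102.4 * 16.2 * 5.1 = 8460.288 m^3
Step 2 — Cb = 5415.0 / 8460.288 ≈ 0.64005 (5 s.f.)

0.64005


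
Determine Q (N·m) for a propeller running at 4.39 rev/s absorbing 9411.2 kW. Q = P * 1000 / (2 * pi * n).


Formula: Q = P_W / (2 * pi * n)
Step 1 — P_W = 9411.2 kW * 1000 = 9411200.0 W
Step 2 — 2 * pi * n = 2 * pi * 4.39 = 27.583183
Step 3 — Q = 9411200.0 / 27.583183 ≈ 341190 N·m (5 s.f.)

341190 N·m


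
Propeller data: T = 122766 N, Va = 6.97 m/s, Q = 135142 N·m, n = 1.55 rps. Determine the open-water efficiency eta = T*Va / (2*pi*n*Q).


Formula: eta = T * Va / (2 * pi * n * Q)
Step 1 — numerator = T * Va = 122766 * 6.97 = 855679.02
Step 2 — 2 * pi * n = 2 * pi * 1.55 = 9.738937
Step 3 — denominator = 9.738937 * 135142 = 1316139.42
Step 4 — eta = 855679.02 / 1316139.42 ≈ 0.65014 (5 s.f.)

0.65014


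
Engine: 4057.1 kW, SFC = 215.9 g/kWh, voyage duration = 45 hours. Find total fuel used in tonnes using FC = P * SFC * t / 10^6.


Formula: FC (tonnes) = P * SFC * t / 1,000,000
Step 1 — P * SFC * t = 4057.1 * 215.9 * 45 = 39416755.05 g
Step 2 — FC (tonnes) = 39416755.05 / 1,000,000 ≈ 39.417 tonnes (5 s.f.)

39.417 tonnes


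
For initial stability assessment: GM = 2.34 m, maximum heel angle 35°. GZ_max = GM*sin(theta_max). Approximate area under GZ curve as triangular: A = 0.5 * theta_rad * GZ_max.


Formula: GZ_max = GM * sin(theta); Area = 0.5 * theta_rad * GZ_max
Step 1 — GZ_max = 2.34 * sin(35°) = 2.34 * 0.573576 = 1.342168 m
Step 2 — theta_rad = 35 * pi/180 = 0.610865 rad
Step 3 — Area = 0.5 * 0.610865 * 1.342168 ≈ 0.40994 m·rad (5 s.f.)

0.40994 m·rad


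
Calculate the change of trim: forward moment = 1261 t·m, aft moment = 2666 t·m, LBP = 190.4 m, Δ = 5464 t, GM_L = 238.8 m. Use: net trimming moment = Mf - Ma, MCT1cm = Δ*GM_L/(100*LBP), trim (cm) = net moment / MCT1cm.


Formula: net trimming moment = Mf - Ma; MCT1cm = Δ*GM_L/(100*LBP); trim = net moment / MCT1cm
Step 1 — net trimming moment = 1261 - 2666 = -1405 t·m
Step 2 — MCT1cm = 5464 * 238.8 / (100 * 190.4) = 68.5296 t·m/cm
Step 3 — trim = -1405 / 68.5296 ≈ -20.502 cm (5 s.f.)

-20.502 cm


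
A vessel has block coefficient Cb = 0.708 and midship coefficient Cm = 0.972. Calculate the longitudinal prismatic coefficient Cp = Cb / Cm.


Formula: Cp = Cb / Cm
Substituting: Cp = 0.708 / 0.972
Result: Cp ≈ 0.72840 (5 s.f.)

0.72840


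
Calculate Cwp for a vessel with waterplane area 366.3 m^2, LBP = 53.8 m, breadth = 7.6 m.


Formula: Cwp = Aw / (L * B)
Step 1 — L * B = 53.8 * 7.6 = 408.88 m^2
Step 2 — Cwp = 366.3 / 408.88 ≈ 0.89586 (5 s.f.)

0.89586


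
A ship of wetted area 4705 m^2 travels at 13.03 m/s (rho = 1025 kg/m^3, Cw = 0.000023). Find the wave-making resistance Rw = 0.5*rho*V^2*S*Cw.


Formula: Rw = 0.5 * rho * V^2 * S * Cw
Step 1 — V^2 = 13.03^2 = 169.7809
Step 2 — 0.5 * rho * V^2 = 0.5 * 1025 * 169.7809 = 87012.71125
Step 3 — Rw = 87012.71125 * 4705 * 0.000023 ≈ 9416.1 N (5 s.f.)

9416.1 N


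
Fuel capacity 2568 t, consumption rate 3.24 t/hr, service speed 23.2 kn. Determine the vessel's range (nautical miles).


Formula: endurance = fuel / rate; range = endurance * speed
Step 1 — endurance = 2568 / 3.24 = 792.5926 hours
Step 2 — range = 792.5926 * 23.2 ≈ 18388 nautical miles (5 s.f.)

18388 NM


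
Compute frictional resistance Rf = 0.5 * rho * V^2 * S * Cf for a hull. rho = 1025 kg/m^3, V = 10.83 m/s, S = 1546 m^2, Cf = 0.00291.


Formula: Rf = 0.5 * rho * V^2 * S * Cf
Step 1 — V^2 = 10.83^2 = 117.2889
Step 2 — 0.5 * rho * V^2 = 0.5 * 1025 * 117.2889 = 60110.56125
Step 3 — Rf = 60110.56125 * 1546 * 0.00291 ≈ 270430 N (5 s.f.)

270430 N


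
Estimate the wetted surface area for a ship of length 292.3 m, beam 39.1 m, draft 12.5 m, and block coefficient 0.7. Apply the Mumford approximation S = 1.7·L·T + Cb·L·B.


Formula: S = 1.7*L*T + V/T with V = Cb*L*B*T, i.e. S = L * (1.7*T + Cb*B)
Step 1 — 1.7*T = 1.7 * 12.5 = 21.25 m
Step 2 — Cb*B = 0.7 * 39.1 = 27.37 m
Step 3 — 1.7*T + Cb*B = 21.25 + 27.37 = 48.62 m
Step 4 — S = 292.3 * 48.62 ≈ 14212 m^2 (5 s.f.)

14212 m^2


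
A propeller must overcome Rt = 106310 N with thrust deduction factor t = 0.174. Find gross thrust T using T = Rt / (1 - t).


Formula: T = Rt / (1 - t)
Step 1 — (1 - t) = 1 - 0.174 = 0.826
Step 2 — T = 106310 / 0.826 ≈ 128700 N (5 s.f.)

128700 N


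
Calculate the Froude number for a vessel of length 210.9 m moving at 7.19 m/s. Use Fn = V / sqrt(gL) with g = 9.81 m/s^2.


Formula: Fn = V / sqrt(g * L)
Step 1 — g * L = 9.81 * 210.9 = 2068.929
Step 2 — sqrt(g * L) = sqrt(2068.929) = 45.485481
Step 3 — Fn = 7.19 / 45.485481 ≈ 0.15807 (5 s.f.)

0.15807


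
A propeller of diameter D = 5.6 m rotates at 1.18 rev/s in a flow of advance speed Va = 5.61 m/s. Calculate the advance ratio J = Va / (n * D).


Formula: J = Va / (n * D)
Step 1 — n * D = 1.18 * 5.6 = 6.608
Step 2 — J = 5.61 / 6.608 ≈ 0.84897 (5 s.f.)

0.84897


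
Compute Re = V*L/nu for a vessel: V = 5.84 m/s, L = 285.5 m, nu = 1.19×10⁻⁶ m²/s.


Formula: Re = V * L / nu
Step 1 — V * L = 5.84 * 285.5 = 1667.32 m^2/s
Step 2 — Re = 1667.32 / 1.19e-6 = 1.40e+09

1.40e+09


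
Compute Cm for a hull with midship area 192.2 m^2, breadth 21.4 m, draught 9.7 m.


Formula: Cm = Am / (B * T)
Step 1 — B * T = 21.4 * 9.7 = 207.58 m^2
Step 2 — Cm = 192.2 / 207.58 ≈ 0.92591 (5 s.f.)

0.92591


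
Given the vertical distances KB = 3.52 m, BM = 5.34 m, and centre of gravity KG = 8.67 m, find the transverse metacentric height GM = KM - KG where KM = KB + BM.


Formula: GM = KB + BM - KG
Step 1 — KM = KB + BM = 3.52 + 5.34 = 8.86 m
Step 2 — GM = KM - KG = 8.86 - 8.67 = 0.19 m

0.19 m


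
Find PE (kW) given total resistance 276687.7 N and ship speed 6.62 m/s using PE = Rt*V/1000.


Formula: PE = Rt * V / 1000 (kW)
Step 1 — PE (W) = 276687.7 * 6.62 = 1831672.574 W
Step 2 — PE (kW) = 1831672.574 / 1000 ≈ 1831.7 kW (5 s.f.)

1831.7 kW


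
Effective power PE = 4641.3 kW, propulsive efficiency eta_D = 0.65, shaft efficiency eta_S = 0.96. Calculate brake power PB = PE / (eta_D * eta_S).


Formula: PB = PE / (eta_D * eta_S)
Step 1 — combined efficiency = eta_D * eta_S = 0.65 * 0.96 = 0.624
Step 2 — PB = 4641.3 / 0.624 ≈ 7438.0 kW (5 s.f.)

7438.0 kW


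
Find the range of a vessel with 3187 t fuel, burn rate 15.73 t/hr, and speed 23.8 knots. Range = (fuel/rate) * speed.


Formula: endurance = fuel / rate; range = endurance * speed
Step 1 — endurance = 3187 / 15.73 = 202.6065 hours
Step 2 — range = 202.6065 * 23.8 ≈ 4822.0 nautical miles (5 s.f.)

4822.0 NM


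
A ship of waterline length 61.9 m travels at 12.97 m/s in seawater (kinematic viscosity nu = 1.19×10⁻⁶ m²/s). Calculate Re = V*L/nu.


Formula: Re = V * L / nu
Step 1 — V * L = 12.97 * 61.9 = 802.843 m^2/s
Step 2 — Re = 802.843 / 1.19e-6 = 6.75e+08

6.75e+08


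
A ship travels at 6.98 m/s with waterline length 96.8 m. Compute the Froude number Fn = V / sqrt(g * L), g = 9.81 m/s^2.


Formula: Fn = V / sqrt(g * L)
Step 1 — g * L = 9.81 * 96.8 = 949.608
Step 2 — sqrt(g * L) = sqrt(949.608) = 30.81571
Step 3 — Fn = 6.98 / 30.81571 ≈ 0.22651 (5 s.f.)

0.22651


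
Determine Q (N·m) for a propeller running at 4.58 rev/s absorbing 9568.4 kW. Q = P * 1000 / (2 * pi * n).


Formula: Q = P_W / (2 * pi * n)
Step 1 — P_W = 9568.4 kW * 1000 = 9568400.0 W
Step 2 — 2 * pi * n = 2 * pi * 4.58 = 28.776989
Step 3 — Q = 9568400.0 / 28.776989 ≈ 332500 N·m (5 s.f.)

332500 N·m


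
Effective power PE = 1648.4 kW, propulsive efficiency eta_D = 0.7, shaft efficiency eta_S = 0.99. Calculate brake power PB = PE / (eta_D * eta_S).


Formula: PB = PE / (eta_D * eta_S)
Step 1 — combined efficiency = eta_D * eta_S = 0.7 * 0.99 = 0.693
Step 2 — PB = 1648.4 / 0.693 ≈ 2378.6 kW (5 s.f.)

2378.6 kW


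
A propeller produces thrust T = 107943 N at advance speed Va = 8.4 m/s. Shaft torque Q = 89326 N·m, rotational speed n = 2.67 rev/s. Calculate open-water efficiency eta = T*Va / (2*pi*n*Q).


Formula: eta = T * Va / (2 * pi * n * Q)
Step 1 — numerator = T * Va = 107943 * 8.4 = 906721.2
Step 2 — 2 * pi * n = 2 * pi * 2.67 = 16.776105
Step 3 — denominator = 16.776105 * 89326 = 1498542.36
Step 4 — eta = 906721.2 / 1498542.36 ≈ 0.60507 (5 s.f.)

0.60507


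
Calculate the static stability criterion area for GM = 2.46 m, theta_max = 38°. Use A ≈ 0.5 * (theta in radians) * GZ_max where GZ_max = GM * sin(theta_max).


Formula: GZ_max = GM * sin(theta); Area = 0.5 * theta_rad * GZ_max
Step 1 — GZ_max = 2.46 * sin(38°) = 2.46 * 0.615661 = 1.514526 m
Step 2 — theta_rad = 38 * pi/180 = 0.663225 rad
Step 3 — Area = 0.5 * 0.663225 * 1.514526 ≈ 0.50224 m·rad (5 s.f.)

0.50224 m·rad


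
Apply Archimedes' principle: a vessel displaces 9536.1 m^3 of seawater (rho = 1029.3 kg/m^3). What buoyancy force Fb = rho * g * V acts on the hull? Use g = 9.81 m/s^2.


Formula: Fb = rho * g * V
Substituting: Fb = 1029.3 * 9.81 * 9536.1
Intermediate: 1029.3 * 9.81 = 10097.433
Result: Fb = 10097.433 * 9536.1 ≈ 96290000 N (5 s.f.)

96290000 N


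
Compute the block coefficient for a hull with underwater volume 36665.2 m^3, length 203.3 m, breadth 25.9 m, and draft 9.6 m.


Formula: Cb = V / (L * B * T)
Step 1 — L * B * T = 203.3 * 25.9 * 9.6 = 50548.512 m^3
Step 2 — Cb = 36665.2 / 50548.512 ≈ 0.72535 (5 s.f.)

0.72535


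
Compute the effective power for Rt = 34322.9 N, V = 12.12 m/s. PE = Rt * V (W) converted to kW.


Formula: PE = Rt * V / 1000 (kW)
Step 1 — PE (W) = 34322.9 * 12.12 = 415993.548 W
Step 2 — PE (kW) = 415993.548 / 1000 ≈ 415.99 kW (5 s.f.)

415.99 kW


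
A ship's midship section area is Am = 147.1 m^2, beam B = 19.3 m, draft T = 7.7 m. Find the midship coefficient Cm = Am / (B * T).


Formula: Cm = Am / (B * T)
Step 1 — B * T = 19.3 * 7.7 = 148.61 m^2
Step 2 — Cm = 147.1 / 148.61 ≈ 0.98984 (5 s.f.)

0.98984


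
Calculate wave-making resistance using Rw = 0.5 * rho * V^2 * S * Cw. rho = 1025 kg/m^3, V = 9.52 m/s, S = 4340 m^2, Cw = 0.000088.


Formula: Rw = 0.5 * rho * V^2 * S * Cw
Step 1 — V^2 = 9.52^2 = 90.6304
Step 2 — 0.5 * rho * V^2 = 0.5 * 1025 * 90.6304 = 46448.08
Step 3 — Rw = 46448.08 * 4340 * 0.000088 ≈ 17739 N (5 s.f.)

17739 N


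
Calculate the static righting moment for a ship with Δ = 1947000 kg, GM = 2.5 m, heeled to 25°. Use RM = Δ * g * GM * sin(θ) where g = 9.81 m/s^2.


Formula: GZ = GM * sin(theta); RM = disp * g * GZ
Step 1 — GZ = 2.5 * sin(25°) = 2.5 * 0.422618 = 1.056545 m
Step 2 — RM = 1947000 * 9.81 * 1.056545 ≈ 20180000 N·m (5 s.f.)

20180000 N·m


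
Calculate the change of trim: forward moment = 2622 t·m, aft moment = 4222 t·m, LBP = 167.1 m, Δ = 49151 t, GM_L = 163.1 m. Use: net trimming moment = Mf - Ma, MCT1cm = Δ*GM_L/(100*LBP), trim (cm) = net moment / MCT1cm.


Formula: net trimming moment = Mf - Ma; MCT1cm = Δ*GM_L/(100*LBP); trim = net moment / MCT1cm
Step 1 — net trimming moment = 2622 - 4222 = -1600 t·m
Step 2 — MCT1cm = 49151 * 163.1 / (100 * 167.1) = 479.7444 t·m/cm
Step 3 — trim = -1600 / 479.7444 ≈ -3.3351 cm (5 s.f.)

-3.3351 cm


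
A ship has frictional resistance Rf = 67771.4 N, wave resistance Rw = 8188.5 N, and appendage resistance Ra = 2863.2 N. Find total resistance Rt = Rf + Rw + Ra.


Formula: Rt = Rf + Rw + Ra
Substituting: Rt = 67771.4 + 8188.5 + 2863.2
Result: Rt = 78823.1 N

78823.1 N


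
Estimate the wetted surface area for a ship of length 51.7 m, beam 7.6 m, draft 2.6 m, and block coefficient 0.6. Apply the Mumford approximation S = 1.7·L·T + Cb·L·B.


Formula: S = 1.7*L*T + V/T with V = Cb*L*B*T, i.e. S = L * (1.7*T + Cb*B)
Step 1 — 1.7*T = 1.7 * 2.6 = 4.42 m
Step 2 — Cb*B = 0.6 * 7.6 = 4.56 m
Step 3 — 1.7*T + Cb*B = 4.42 + 4.56 = 8.98 m
Step 4 — S = 51.7 * 8.98 ≈ 464.27 m^2 (5 s.f.)

464.27 m^2


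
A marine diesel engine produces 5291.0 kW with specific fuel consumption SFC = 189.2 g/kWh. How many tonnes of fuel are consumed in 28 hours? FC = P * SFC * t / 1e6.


Formula: FC (tonnes) = P * SFC * t / 1,000,000
Step 1 — P * SFC * t = 5291.0 * 189.2 * 28 = 28029601.6 g
Step 2 — FC (tonnes) = 28029601.6 / 1,000,000 ≈ 28.030 tonnes (5 s.f.)

28.030 tonnes


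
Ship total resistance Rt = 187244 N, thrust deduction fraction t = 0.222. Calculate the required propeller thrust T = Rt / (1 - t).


Formula: T = Rt / (1 - t)
Step 1 — (1 - t) = 1 - 0.222 = 0.778
Step 2 — T = 187244 / 0.778 ≈ 240670 N (5 s.f.)

240670 N


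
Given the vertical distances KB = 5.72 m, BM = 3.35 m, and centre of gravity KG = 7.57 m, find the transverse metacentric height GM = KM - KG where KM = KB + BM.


Formula: GM = KB + BM - KG
Step 1 — KM = KB + BM = 5.72 + 3.35 = 9.07 m
Step 2 — GM = KM - KG = 9.07 - 7.57 = 1.5 m

1.5 m


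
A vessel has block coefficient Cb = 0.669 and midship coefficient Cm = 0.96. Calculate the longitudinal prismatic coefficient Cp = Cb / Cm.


Formula: Cp = Cb / Cm
Substituting: Cp = 0.669 / 0.96
Result: Cp ≈ 0.69688 (5 s.f.)

0.69688


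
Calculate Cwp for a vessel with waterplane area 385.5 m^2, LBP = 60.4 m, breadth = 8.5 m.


Formula: Cwp = Aw / (L * B)
Step 1 — L * B = 60.4 * 8.5 = 513.4 m^2
Step 2 — Cwp = 385.5 / 513.4 ≈ 0.75088 (5 s.f.)

0.75088


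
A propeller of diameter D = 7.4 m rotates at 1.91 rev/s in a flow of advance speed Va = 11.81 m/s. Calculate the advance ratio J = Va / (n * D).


Formula: J = Va / (n * D)
Step 1 — n * D = 1.91 * 7.4 = 14.134
Step 2 — J = 11.81 / 14.134 ≈ 0.83557 (5 s.f.)

0.83557


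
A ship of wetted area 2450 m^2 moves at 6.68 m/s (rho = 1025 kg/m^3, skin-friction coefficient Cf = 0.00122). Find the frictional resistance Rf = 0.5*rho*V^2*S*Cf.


Formula: Rf = 0.5 * rho * V^2 * S * Cf
Step 1 — V^2 = 6.68^2 = 44.6224
Step 2 — 0.5 * rho * V^2 = 0.5 * 1025 * 44.6224 = 22868.98
Step 3 — Rf = 22868.98 * 2450 * 0.00122 ≈ 68355 N (5 s.f.)

68355 N


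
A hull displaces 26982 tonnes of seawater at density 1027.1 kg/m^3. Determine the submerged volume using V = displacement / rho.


Formula: V = mass / rho
Step 1 — convert tonnes to kg: 26982 t * 1000 = 26982000 kg
Step 2 — V = 26982000 / 1027.1 ≈ 26270 m^3 (5 s.f.)

26270 m^3


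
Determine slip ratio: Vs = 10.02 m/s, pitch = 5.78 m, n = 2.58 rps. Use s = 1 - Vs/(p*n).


Formula: s = 1 - Vs / (p * n)
Step 1 — p * n = 5.78 * 2.58 = 14.9124
Step 2 — Vs / (p*n) = 10.02 / 14.9124 = 0.671924 (6 d.p.)
Step 3 — s = 1 - 0.671924 = 0.328076

0.328076


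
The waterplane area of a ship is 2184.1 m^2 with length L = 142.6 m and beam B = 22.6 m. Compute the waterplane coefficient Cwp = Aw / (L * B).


Formula: Cwp = Aw / (L * B)
Step 1 — L * B = 142.6 * 22.6 = 3222.76 m^2
Step 2 — Cwp = 2184.1 / 3222.76 ≈ 0.67771 (5 s.f.)

0.67771


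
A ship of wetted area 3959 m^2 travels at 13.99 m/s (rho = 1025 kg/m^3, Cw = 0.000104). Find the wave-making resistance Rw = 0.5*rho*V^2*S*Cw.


Formula: Rw = 0.5 * rho * V^2 * S * Cw
Step 1 — V^2 = 13.99^2 = 195.7201
Step 2 — 0.5 * rho * V^2 = 0.5 * 1025 * 195.7201 = 100306.55125
Step 3 — Rw = 100306.55125 * 3959 * 0.000104 ≈ 41300 N (5 s.f.)

41300 N


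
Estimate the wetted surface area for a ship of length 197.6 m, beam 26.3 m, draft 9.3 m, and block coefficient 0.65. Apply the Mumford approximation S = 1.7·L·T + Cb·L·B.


Formula: S = 1.7*L*T + V/T with V = Cb*L*B*T, i.e. S = L * (1.7*T + Cb*B)
Step 1 — 1.7*T = 1.7 * 9.3 = 15.81 m
Step 2 — Cb*B = 0.65 * 26.3 = 17.095 m
Step 3 — 1.7*T + Cb*B = 15.81 + 17.095 = 32.905 m
Step 4 — S = 197.6 * 32.905 ≈ 6502.0 m^2 (5 s.f.)

6502.0 m^2


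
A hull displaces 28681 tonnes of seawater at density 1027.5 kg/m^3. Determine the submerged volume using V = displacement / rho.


Formula: V = mass / rho
Step 1 — convert tonnes to kg: 28681 t * 1000 = 28681000 kg
Step 2 — V = 28681000 / 1027.5 ≈ 27913 m^3 (5 s.f.)

27913 m^3


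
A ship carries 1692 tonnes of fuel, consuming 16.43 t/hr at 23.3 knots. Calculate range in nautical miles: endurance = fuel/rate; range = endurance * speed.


Formula: endurance = fuel / rate; range = endurance * speed
Step 1 — endurance = 1692 / 16.43 = 102.9823 hours
Step 2 — range = 102.9823 * 23.3 ≈ 2399.5 nautical miles (5 s.f.)

2399.5 NM


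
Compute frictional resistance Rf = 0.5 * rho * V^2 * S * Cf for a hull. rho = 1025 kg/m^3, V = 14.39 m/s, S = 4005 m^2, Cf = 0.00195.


Formula: Rf = 0.5 * rho * V^2 * S * Cf
Step 1 — V^2 = 14.39^2 = 207.0721
Step 2 — 0.5 * rho * V^2 = 0.5 * 1025 * 207.0721 = 106124.45125
Step 3 — Rf = 106124.45125 * 4005 * 0.00195 ≈ 828810 N (5 s.f.)

828810 N


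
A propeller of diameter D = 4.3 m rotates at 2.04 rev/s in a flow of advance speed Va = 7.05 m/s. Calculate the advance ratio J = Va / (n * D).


Formula: J = Va / (n * D)
Step 1 — n * D = 2.04 * 4.3 = 8.772
Step 2 — J = 7.05 / 8.772 ≈ 0.80369 (5 s.f.)

0.80369


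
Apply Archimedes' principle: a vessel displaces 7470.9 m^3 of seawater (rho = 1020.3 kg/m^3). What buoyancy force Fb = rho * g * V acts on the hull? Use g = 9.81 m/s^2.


Formula: Fb = rho * g * V
Substituting: Fb = 1020.3 * 9.81 * 7470.9
Intermediate: 1020.3 * 9.81 = 10009.143
Result: Fb = 10009.143 * 7470.9 ≈ 74777000 N (5 s.f.)

74777000 N


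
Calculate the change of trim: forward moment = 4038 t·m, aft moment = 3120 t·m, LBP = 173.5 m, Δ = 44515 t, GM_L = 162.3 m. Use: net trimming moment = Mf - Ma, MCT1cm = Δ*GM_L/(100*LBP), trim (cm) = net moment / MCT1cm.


Formula: net trimming moment = Mf - Ma; MCT1cm = Δ*GM_L/(100*LBP); trim = net moment / MCT1cm
Step 1 — net trimming moment = 4038 - 3120 = 918 t·m
Step 2 — MCT1cm = 44515 * 162.3 / (100 * 173.5) = 416.4141 t·m/cm
Step 3 — trim = 918 / 416.4141 ≈ 2.2045 cm (5 s.f.)

2.2045 cm


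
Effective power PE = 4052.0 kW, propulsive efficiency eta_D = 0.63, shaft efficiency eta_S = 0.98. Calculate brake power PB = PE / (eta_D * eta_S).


Formula: PB = PE / (eta_D * eta_S)
Step 1 — combined efficiency = eta_D * eta_S = 0.63 * 0.98 = 0.6174
Step 2 — PB = 4052.0 / 0.6174 ≈ 6563.0 kW (5 s.f.)

6563.0 kW


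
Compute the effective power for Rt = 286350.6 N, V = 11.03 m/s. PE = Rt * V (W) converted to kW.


Formula: PE = Rt * V / 1000 (kW)
Step 1 — PE (W) = 286350.6 * 11.03 = 3158447.118 W
Step 2 — PE (kW) = 3158447.118 / 1000 ≈ 3158.4 kW (5 s.f.)

3158.4 kW


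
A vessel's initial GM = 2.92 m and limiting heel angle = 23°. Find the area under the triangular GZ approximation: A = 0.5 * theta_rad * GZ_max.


Formula: GZ_max = GM * sin(theta); Area = 0.5 * theta_rad * GZ_max
Step 1 — GZ_max = 2.92 * sin(23°) = 2.92 * 0.390731 = 1.140935 m
Step 2 — theta_rad = 23 * pi/180 = 0.401426 rad
Step 3 — Area = 0.5 * 0.401426 * 1.140935 ≈ 0.22900 m·rad (5 s.f.)

0.22900 m·rad


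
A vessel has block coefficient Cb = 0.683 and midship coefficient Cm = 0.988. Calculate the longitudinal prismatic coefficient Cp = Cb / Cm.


Formula: Cp = Cb / Cm
Substituting: Cp = 0.683 / 0.988
Result: Cp ≈ 0.69130 (5 s.f.)

0.69130


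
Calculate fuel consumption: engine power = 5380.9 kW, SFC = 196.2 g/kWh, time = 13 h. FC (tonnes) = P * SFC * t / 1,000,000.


Formula: FC (tonnes) = P * SFC * t / 1,000,000
Step 1 — P * SFC * t = 5380.9 * 196.2 * 13 = 13724523.54 g
Step 2 — FC (tonnes) = 13724523.54 / 1,000,000 ≈ 13.725 tonnes (5 s.f.)

13.725 tonnes


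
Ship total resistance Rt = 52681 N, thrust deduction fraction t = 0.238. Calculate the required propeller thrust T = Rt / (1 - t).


Formula: T = Rt / (1 - t)
Step 1 — (1 - t) = 1 - 0.238 = 0.762
Step 2 — T = 52681 / 0.762 ≈ 69135 N (5 s.f.)

69135 N


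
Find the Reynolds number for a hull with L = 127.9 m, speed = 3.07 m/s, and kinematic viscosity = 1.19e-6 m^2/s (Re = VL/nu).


Formula: Re = V * L / nu
Step 1 — V * L = 3.07 * 127.9 = 392.653 m^2/s
Step 2 — Re = 392.653 / 1.19e-6 = 3.30e+08

3.30e+08


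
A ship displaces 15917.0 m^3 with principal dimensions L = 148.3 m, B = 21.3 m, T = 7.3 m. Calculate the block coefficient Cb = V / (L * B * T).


Formula: Cb = V / (L * B * T)
Step 1 — L * B * T = 148.3 * 21.3 * 7.3 = 23059.167 m^3
Step 2 — Cb = 15917.0 / 23059.167 ≈ 0.69027 (5 s.f.)

0.69027


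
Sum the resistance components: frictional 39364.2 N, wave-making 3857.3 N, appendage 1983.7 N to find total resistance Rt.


Formula: Rt = Rf + Rw + Ra
Substituting: Rt = 39364.2 + 3857.3 + 1983.7
Result: Rt = 45205.2 N

45205.2 N


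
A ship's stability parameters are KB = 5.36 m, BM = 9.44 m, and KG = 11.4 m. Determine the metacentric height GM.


Formula: GM = KB + BM - KG
Step 1 — KM = KB + BM = 5.36 + 9.44 = 14.8 m
Step 2 — GM = KM - KG = 14.8 - 11.4 = 3.4 m

3.4 m


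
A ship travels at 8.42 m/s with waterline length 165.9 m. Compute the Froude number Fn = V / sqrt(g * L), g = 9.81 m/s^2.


Formula: Fn = V / sqrt(g * L)
Step 1 — g * L = 9.81 * 165.9 = 1627.479
Step 2 — sqrt(g * L) = sqrt(1627.479) = 40.342025
Step 3 — Fn = 8.42 / 40.342025 ≈ 0.20872 (5 s.f.)

0.20872


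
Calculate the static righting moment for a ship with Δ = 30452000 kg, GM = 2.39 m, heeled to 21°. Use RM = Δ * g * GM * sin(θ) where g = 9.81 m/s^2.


Formula: GZ = GM * sin(theta); RM = disp * g * GZ
Step 1 — GZ = 2.39 * sin(21°) = 2.39 * 0.358368 = 0.8565 m
Step 2 — RM = 30452000 * 9.81 * 0.8565 ≈ 255870000 N·m (5 s.f.)

255870000 N·m


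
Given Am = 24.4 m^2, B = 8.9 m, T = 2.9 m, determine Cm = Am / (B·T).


Formula: Cm = Am / (B * T)
Step 1 — B * T = 8.9 * 2.9 = 25.81 m^2
Step 2 — Cm = 24.4 / 25.81 ≈ 0.94537 (5 s.f.)

0.94537


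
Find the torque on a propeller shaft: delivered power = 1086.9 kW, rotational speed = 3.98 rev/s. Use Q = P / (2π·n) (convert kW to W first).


Formula: Q = P_W / (2 * pi * n)
Step 1 — P_W = 1086.9 kW * 1000 = 1086900.0 W
Step 2 — 2 * pi * n = 2 * pi * 3.98 = 25.007078
Step 3 — Q = 1086900.0 / 25.007078 ≈ 43464 N·m (5 s.f.)

43464 N·m


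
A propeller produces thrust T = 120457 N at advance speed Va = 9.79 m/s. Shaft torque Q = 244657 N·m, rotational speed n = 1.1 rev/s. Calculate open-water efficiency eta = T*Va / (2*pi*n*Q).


Formula: eta = T * Va / (2 * pi * n * Q)
Step 1 — numerator = T * Va = 120457 * 9.79 = 1179274.03
Step 2 — 2 * pi * n = 2 * pi * 1.1 = 6.911504
Step 3 — denominator = 6.911504 * 244657 = 1690947.83
Step 4 — eta = 1179274.03 / 1690947.83 ≈ 0.69740 (5 s.f.)

0.69740


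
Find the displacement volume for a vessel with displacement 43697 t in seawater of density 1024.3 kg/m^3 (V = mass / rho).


Formula: V = mass / rho
Step 1 — convert tonnes to kg: 43697 t * 1000 = 43697000 kg
Step 2 — V = 43697000 / 1024.3 ≈ 42660 m^3 (5 s.f.)

42660 m^3


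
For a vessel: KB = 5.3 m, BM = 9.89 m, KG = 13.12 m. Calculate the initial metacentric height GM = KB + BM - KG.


Formula: GM = KB + BM - KG
Step 1 — KM = KB + BM = 5.3 + 9.89 = 15.19 m
Step 2 — GM = KM - KG = 15.19 - 13.12 = 2.07 m

2.07 m


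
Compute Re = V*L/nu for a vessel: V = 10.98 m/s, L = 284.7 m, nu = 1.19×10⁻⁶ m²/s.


Formula: Re = V * L / nu
Step 1 — V * L = 10.98 * 284.7 = 3126.006 m^2/s
Step 2 — Re = 3126.006 / 1.19e-6 = 2.63e+09

2.63e+09


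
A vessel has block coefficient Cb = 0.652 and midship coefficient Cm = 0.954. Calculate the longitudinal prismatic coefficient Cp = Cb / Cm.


Formula: Cp = Cb / Cm
Substituting: Cp = 0.652 / 0.954
Result: Cp ≈ 0.68344 (5 s.f.)

0.68344


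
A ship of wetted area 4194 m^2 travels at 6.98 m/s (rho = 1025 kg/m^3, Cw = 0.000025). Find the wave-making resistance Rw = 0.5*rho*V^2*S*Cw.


Formula: Rw = 0.5 * rho * V^2 * S * Cw
Step 1 — V^2 = 6.98^2 = 48.7204
Step 2 — 0.5 * rho * V^2 = 0.5 * 1025 * 48.7204 = 24969.205
Step 3 — Rw = 24969.205 * 4194 * 0.000025 ≈ 2618.0 N (5 s.f.)

2618.0 N


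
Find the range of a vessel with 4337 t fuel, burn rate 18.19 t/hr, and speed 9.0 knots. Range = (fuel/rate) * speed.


Formula: endurance = fuel / rate; range = endurance * speed
Step 1 — endurance = 4337 / 18.19 = 238.4277 hours
Step 2 — range = 238.4277 * 9.0 ≈ 2145.8 nautical miles (5 s.f.)

2145.8 NM


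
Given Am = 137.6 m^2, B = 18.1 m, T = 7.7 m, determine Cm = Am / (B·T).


Formula: Cm = Am / (B * T)
Step 1 — B * T = 18.1 * 7.7 = 139.37 m^2
Step 2 — Cm = 137.6 / 139.37 ≈ 0.98730 (5 s.f.)

0.98730


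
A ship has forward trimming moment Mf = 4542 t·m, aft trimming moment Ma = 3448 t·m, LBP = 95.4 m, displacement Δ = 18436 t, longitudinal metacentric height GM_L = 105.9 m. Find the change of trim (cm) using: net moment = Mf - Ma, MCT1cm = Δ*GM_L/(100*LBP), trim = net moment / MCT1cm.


Formula: net trimming moment = Mf - Ma; MCT1cm = Δ*GM_L/(100*LBP); trim = net moment / MCT1cm
Step 1 — net trimming moment = 4542 - 3448 = 1094 t·m
Step 2 — MCT1cm = 18436 * 105.9 / (100 * 95.4) = 204.6512 t·m/cm
Step 3 — trim = 1094 / 204.6512 ≈ 5.3457 cm (5 s.f.)

5.3457 cm


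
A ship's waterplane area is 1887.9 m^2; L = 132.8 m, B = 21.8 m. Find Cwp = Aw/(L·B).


Formula: Cwp = Aw / (L * B)
Step 1 — L * B = 132.8 * 21.8 = 2895.04 m^2
Step 2 — Cwp = 1887.9 / 2895.04 ≈ 0.65212 (5 s.f.)

0.65212


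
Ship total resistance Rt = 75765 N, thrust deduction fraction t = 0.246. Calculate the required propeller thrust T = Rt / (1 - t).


Formula: T = Rt / (1 - t)
Step 1 — (1 - t) = 1 - 0.246 = 0.754
Step 2 — T = 75765 / 0.754 ≈ 100480 N (5 s.f.)

100480 N


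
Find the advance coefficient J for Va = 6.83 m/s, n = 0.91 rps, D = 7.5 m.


Formula: J = Va / (n * D)
Step 1 — n * D = 0.91 * 7.5 = 6.825
Step 2 — J = 6.83 / 6.825 ≈ 1.0007 (5 s.f.)

1.0007


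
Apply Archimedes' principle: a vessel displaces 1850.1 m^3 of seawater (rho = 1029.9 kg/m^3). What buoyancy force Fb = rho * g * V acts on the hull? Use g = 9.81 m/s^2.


Formula: Fb = rho * g * V
Substituting: Fb = 1029.9 * 9.81 * 1850.1
Intermediate: 1029.9 * 9.81 = 10103.319
Result: Fb = 10103.319 * 1850.1 ≈ 18692000 N (5 s.f.)

18692000 N


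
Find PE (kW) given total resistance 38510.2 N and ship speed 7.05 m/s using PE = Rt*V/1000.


Formula: PE = Rt * V / 1000 (kW)
Step 1 — PE (W) = 38510.2 * 7.05 = 271496.91 W
Step 2 — PE (kW) = 271496.91 / 1000 ≈ 271.50 kW (5 s.f.)

271.50 kW


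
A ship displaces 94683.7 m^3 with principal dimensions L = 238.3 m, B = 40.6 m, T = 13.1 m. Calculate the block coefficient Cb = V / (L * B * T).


Formula: Cb = V / (L * B * T)
Step 1 — L * B * T = 238.3 * 40.6 * 13.1 = 126742.238 m^3
Step 2 — Cb = 94683.7 / 126742.238 ≈ 0.74706 (5 s.f.)

0.74706


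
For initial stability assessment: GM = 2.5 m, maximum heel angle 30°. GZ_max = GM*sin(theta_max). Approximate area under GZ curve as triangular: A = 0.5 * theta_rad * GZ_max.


Formula: GZ_max = GM * sin(theta); Area = 0.5 * theta_rad * GZ_max
Step 1 — GZ_max = 2.5 * sin(30°) = 2.5 * 0.5 = 1.25 m
Step 2 — theta_rad = 30 * pi/180 = 0.523599 rad
Step 3 — Area = 0.5 * 0.523599 * 1.25 ≈ 0.32725 m·rad (5 s.f.)

0.32725 m·rad


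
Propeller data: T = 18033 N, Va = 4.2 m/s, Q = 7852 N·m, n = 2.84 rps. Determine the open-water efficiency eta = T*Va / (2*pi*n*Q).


Formula: eta = T * Va / (2 * pi * n * Q)
Step 1 — numerator = T * Va = 18033 * 4.2 = 75738.6
Step 2 — 2 * pi * n = 2 * pi * 2.84 = 17.844246
Step 3 — denominator = 17.844246 * 7852 = 140113.02
Step 4 — eta = 75738.6 / 140113.02 ≈ 0.54055 (5 s.f.)

0.54055


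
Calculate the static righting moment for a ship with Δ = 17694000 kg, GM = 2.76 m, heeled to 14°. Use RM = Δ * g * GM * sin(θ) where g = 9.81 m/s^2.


Formula: GZ = GM * sin(theta); RM = disp * g * GZ
Step 1 — GZ = 2.76 * sin(14°) = 2.76 * 0.241922 = 0.667705 m
Step 2 — RM = 17694000 * 9.81 * 0.667705 ≈ 115900000 N·m (5 s.f.)

115900000 N·m


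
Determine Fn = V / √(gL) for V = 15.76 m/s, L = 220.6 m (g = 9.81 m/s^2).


Formula: Fn = V / sqrt(g * L)
Step 1 — g * L = 9.81 * 220.6 = 2164.086
Step 2 — sqrt(g * L) = sqrt(2164.086) = 46.519738
Step 3 — Fn = 15.76 / 46.519738 ≈ 0.33878 (5 s.f.)

0.33878


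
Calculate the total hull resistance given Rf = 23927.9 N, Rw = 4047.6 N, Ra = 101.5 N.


Formula: Rt = Rf + Rw + Ra
Substituting: Rt = 23927.9 + 4047.6 + 101.5
Result: Rt = 28077.0 N

28077.0 N


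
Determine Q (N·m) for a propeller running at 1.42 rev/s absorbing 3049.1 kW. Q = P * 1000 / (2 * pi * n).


Formula: Q = P_W / (2 * pi * n)
Step 1 — P_W = 3049.1 kW * 1000 = 3049100.0 W
Step 2 — 2 * pi * n = 2 * pi * 1.42 = 8.922123
Step 3 — Q = 3049100.0 / 8.922123 ≈ 341750 N·m (5 s.f.)

341750 N·m


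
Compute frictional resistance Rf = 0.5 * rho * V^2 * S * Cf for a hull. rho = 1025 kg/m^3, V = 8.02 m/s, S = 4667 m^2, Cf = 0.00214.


Formula: Rf = 0.5 * rho * V^2 * S * Cf
Step 1 — V^2 = 8.02^2 = 64.3204
Step 2 — 0.5 * rho * V^2 = 0.5 * 1025 * 64.3204 = 32964.205
Step 3 — Rf = 32964.205 * 4667 * 0.00214 ≈ 329230 N (5 s.f.)

329230 N


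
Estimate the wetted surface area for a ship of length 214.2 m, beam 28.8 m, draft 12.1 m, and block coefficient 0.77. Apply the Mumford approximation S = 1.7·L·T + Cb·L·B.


Formula: S = 1.7*L*T + V/T with V = Cb*L*B*T, i.e. S = L * (1.7*T + Cb*B)
Step 1 — 1.7*T = 1.7 * 12.1 = 20.57 m
Step 2 — Cb*B = 0.77 * 28.8 = 22.176 m
Step 3 — 1.7*T + Cb*B = 20.57 + 22.176 = 42.746 m
Step 4 — S = 214.2 * 42.746 ≈ 9156.2 m^2 (5 s.f.)

9156.2 m^2


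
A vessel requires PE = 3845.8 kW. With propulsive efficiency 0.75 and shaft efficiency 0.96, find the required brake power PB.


Formula: PB = PE / (eta_D * eta_S)
Step 1 — combined efficiency = eta_D * eta_S = 0.75 * 0.96 = 0.72
Step 2 — PB = 3845.8 / 0.72 ≈ 5341.4 kW (5 s.f.)

5341.4 kW


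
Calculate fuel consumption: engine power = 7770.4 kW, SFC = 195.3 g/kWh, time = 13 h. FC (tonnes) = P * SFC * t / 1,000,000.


Formula: FC (tonnes) = P * SFC * t / 1,000,000
Step 1 — P * SFC * t = 7770.4 * 195.3 * 13 = 19728268.56 g
Step 2 — FC (tonnes) = 19728268.56 / 1,000,000 ≈ 19.728 tonnes (5 s.f.)

19.728 tonnes


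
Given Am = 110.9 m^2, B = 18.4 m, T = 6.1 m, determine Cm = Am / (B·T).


Formula: Cm = Am / (B * T)
Step 1 — B * T = 18.4 * 6.1 = 112.24 m^2
Step 2 — Cm = 110.9 / 112.24 ≈ 0.98806 (5 s.f.)

0.98806


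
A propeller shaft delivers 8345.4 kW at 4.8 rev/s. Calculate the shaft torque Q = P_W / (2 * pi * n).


Formula: Q = P_W / (2 * pi * n)
Step 1 — P_W = 8345.4 kW * 1000 = 8345400.0 W
Step 2 — 2 * pi * n = 2 * pi * 4.8 = 30.159289
Step 3 — Q = 8345400.0 / 30.159289 ≈ 276710 N·m (5 s.f.)

276710 N·m


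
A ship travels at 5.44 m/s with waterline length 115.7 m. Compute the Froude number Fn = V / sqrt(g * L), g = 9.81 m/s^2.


Formula: Fn = V / sqrt(g * L)
Step 1 — g * L = 9.81 * 115.7 = 1135.017
Step 2 — sqrt(g * L) = sqrt(1135.017) = 33.690013
Step 3 — Fn = 5.44 / 33.690013 ≈ 0.16147 (5 s.f.)

0.16147


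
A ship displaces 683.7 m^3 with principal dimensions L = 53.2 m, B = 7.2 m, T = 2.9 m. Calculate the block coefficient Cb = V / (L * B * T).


Formula: Cb = V / (L * B * T)
Step 1 — L * B * T = 53.2 * 7.2 * 2.9 = 1110.816 m^3
Step 2 — Cb = 683.7 / 1110.816 ≈ 0.61549 (5 s.f.)

0.61549


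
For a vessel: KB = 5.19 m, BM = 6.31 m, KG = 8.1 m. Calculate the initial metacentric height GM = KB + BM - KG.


Formula: GM = KB + BM - KG
Step 1 — KM = KB + BM = 5.19 + 6.31 = 11.5 m
Step 2 — GM = KM - KG = 11.5 - 8.1 = 3.4 m

3.4 m


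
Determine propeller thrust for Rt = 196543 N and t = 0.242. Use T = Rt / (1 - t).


Formula: T = Rt / (1 - t)
Step 1 — (1 - t) = 1 - 0.242 = 0.758
Step 2 — T = 196543 / 0.758 ≈ 259290 N (5 s.f.)

259290 N


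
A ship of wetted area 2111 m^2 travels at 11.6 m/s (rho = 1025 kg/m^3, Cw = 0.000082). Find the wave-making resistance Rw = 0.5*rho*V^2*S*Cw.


Formula: Rw = 0.5 * rho * V^2 * S * Cw
Step 1 — V^2 = 11.6^2 = 134.56
Step 2 — 0.5 * rho * V^2 = 0.5 * 1025 * 134.56 = 68962.0
Step 3 — Rw = 68962.0 * 2111 * 0.000082 ≈ 11937 N (5 s.f.)

11937 N


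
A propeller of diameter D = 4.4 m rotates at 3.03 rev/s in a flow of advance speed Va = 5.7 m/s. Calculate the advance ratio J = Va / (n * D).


Formula: J = Va / (n * D)
Step 1 — n * D = 3.03 * 4.4 = 13.332
Step 2 — J = 5.7 / 13.332 ≈ 0.42754 (5 s.f.)

0.42754


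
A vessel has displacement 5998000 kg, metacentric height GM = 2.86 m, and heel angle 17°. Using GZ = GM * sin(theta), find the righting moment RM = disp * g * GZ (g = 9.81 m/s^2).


Formula: GZ = GM * sin(theta); RM = disp * g * GZ
Step 1 — GZ = 2.86 * sin(17°) = 2.86 * 0.292372 = 0.836184 m
Step 2 — RM = 5998000 * 9.81 * 0.836184 ≈ 49201000 N·m (5 s.f.)

49201000 N·m


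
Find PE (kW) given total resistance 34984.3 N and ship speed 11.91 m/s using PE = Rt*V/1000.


Formula: PE = Rt * V / 1000 (kW)
Step 1 — PE (W) = 34984.3 * 11.91 = 416663.013 W
Step 2 — PE (kW) = 416663.013 / 1000 ≈ 416.66 kW (5 s.f.)

416.66 kW


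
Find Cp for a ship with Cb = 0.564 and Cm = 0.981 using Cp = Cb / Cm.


Formula: Cp = Cb / Cm
Substituting: Cp = 0.564 / 0.981
Result: Cp ≈ 0.57492 (5 s.f.)

0.57492


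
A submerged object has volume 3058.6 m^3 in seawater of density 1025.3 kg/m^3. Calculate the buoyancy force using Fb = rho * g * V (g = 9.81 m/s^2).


Formula: Fb = rho * g * V
Substituting: Fb = 1025.3 * 9.81 * 3058.6
Intermediate: 1025.3 * 9.81 = 10058.193
Result: Fb = 10058.193 * 3058.6 ≈ 30764000 N (5 s.f.)

30764000 N


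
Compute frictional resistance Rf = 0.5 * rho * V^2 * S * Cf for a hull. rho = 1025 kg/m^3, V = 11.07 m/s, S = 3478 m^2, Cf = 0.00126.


Formula: Rf = 0.5 * rho * V^2 * S * Cf
Step 1 — V^2 = 11.07^2 = 122.5449
Step 2 — 0.5 * rho * V^2 = 0.5 * 1025 * 122.5449 = 62804.26125
Step 3 — Rf = 62804.26125 * 3478 * 0.00126 ≈ 275230 N (5 s.f.)

275230 N
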